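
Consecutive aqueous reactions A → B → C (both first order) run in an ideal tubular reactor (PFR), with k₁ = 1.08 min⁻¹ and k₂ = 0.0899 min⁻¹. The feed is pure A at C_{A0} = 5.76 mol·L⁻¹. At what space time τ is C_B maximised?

For first-order series the maximum of C_B occurs at τ_opt = ln(k₂/k₁)/(k₂−k₁).
= ln(0.0899/1.08)/(0.0899−1.08) = ln(0.08324)/-0.9901 = -2.486/-0.9901 = 2.51 min.

2.51 min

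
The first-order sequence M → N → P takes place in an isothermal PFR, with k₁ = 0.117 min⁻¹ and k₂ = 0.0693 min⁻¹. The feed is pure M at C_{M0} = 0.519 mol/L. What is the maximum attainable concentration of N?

0.243 mol/L

At the optimum, C_{N,max}/C_{M0} = (k₁/k₂)^[k₂/(k₂−k₁)].
= (0.117/0.0693)^(0.0693/(0.0693−0.117)) = (1.688)^(-1.453) = 0.4673.
C_{N,max} = 0.4673×0.519 = 0.243 mol/L.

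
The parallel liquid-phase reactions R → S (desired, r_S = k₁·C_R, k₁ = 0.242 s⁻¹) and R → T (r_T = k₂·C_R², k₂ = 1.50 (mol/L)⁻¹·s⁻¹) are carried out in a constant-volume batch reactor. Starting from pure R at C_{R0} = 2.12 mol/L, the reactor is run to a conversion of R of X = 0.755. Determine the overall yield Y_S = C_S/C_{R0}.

C_R = C_{R0}(1−X) = 0.5194 mol/L.
Along a PFR/batch, dC_S/dC_R = −r_S/(r_S+r_T) = −k₁/(k₁+k₂·C_R).
Integrating from C_{R0} to C_R: C_S = (0.242/1.50)·ln[(0.242+1.50·2.12)/(0.242+1.50·0.519)] = 0.1613·ln(3.422/1.021) = 0.1951 mol/L.
Y_S = C_S/C_{R0} = 0.1951/2.12 = 0.0920.

0.0920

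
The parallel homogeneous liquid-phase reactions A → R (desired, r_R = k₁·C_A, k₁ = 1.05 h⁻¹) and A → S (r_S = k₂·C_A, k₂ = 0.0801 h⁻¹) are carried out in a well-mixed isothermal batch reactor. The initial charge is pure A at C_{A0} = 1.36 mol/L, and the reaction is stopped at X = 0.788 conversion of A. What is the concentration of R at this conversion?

0.996 mol/L

C_A = C_{A0}(1−X) = 0.2883 mol/L.
Both paths are first order in A, so the instantaneous fraction to R is constant: dC_R/d(−C_A) = k₁/(k₁+k₂) = 0.9291.
C_R = 0.9291·(C_{A0}−C_A) = 0.9291×1.072 = 0.996 mol/L.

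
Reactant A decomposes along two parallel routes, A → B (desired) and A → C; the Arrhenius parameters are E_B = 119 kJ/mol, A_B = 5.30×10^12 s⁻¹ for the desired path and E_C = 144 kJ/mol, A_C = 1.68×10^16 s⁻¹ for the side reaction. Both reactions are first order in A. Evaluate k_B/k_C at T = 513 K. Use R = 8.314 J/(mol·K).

k_B/k_C = (A_B/A_C)·exp[−(E_B−E_C)/(RT)] = (A_B/A_C)·exp[(E_C−E_B)/(RT)].
(E_C−E_B)/(RT) = (144−119)×10³/(8.314×513) = 25000/4265 = 5.862.
k_B/k_C = (5.30×10^12/1.68×10^16)·exp(5.862) = 3.155×10^-4 × 351.3 = 0.111.

0.111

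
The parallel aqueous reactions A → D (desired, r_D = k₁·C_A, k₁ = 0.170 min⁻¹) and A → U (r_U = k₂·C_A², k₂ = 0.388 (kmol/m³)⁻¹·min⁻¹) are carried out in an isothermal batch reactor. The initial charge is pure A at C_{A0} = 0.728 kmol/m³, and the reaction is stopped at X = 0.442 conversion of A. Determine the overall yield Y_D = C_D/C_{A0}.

0.194

C_A = C_{A0}(1−X) = 0.4062 kmol/m³.
Along a PFR/batch, dC_D/dC_A = −r_D/(r_D+r_U) = −k₁/(k₁+k₂·C_A).
Integrating from C_{A0} to C_A: C_D = (0.170/0.388)·ln[(0.170+0.388·0.728)/(0.170+0.388·0.406)] = 0.4381·ln(0.4525/0.3276) = 0.1415 kmol/m³.
Y_D = C_D/C_{A0} = 0.1415/0.728 = 0.194.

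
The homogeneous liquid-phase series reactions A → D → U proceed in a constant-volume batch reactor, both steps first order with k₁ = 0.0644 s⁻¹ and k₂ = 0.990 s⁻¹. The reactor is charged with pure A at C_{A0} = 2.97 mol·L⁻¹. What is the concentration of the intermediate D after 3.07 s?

For first-order series with pure A initially, C_D(t) = k₁C_{A0}/(k₂−k₁)·(e^(−k₁t) − e^(−k₂t)).
e^(−k₁t) = e^(−0.0644×3.07) = e^(−0.1977) = 0.8206; e^(−k₂t) = e^(−3.039) = 0.04787.
C_D = 0.0644×2.97/(0.990−0.0644) × (0.8206−0.04787) = 0.2066×0.7727 = 0.1597 mol·L⁻¹.

0.160 mol·L⁻¹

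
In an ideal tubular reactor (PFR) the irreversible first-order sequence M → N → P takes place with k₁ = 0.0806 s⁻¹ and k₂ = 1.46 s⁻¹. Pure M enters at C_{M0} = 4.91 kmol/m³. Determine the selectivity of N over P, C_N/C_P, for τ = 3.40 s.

0.225

For first-order series with pure M initially, C_N(τ) = k₁C_{M0}/(k₂−k₁)·(e^(−k₁τ) − e^(−k₂τ)).
e^(−k₁τ) = e^(−0.0806×3.40) = e^(−0.2740) = 0.7603; e^(−k₂τ) = e^(−4.964) = 0.006985.
C_N = 0.0806×4.91/(1.46−0.0806) × (0.7603−0.006985) = 0.2869×0.7533 = 0.2161 kmol/m³.
C_M = C_{M0}e^(−k₁τ) = 3.733 kmol/m³, so C_P = C_{M0}−C_M−C_N = 0.9608 kmol/m³; C_N/C_P = 0.225.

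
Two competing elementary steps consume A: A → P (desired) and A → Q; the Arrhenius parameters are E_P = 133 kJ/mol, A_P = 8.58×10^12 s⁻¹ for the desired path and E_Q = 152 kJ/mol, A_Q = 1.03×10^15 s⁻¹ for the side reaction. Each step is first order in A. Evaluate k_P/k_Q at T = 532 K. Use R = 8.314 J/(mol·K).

Since both paths have the same order in A, the concentration cancels and S_{P/Q} = k_P/k_Q = (A_P/A_Q)·exp[(E_Q−E_P)/(RT)].
(E_Q−E_P)/(RT) = (152−133)×10³/(8.314×532) = 19000/4423 = 4.296.
k_P/k_Q = (8.58×10^12/1.03×10^15)·exp(4.296) = 0.008330 × 73.38 = 0.611.
Since E_P < E_Q, lowering the temperature improves selectivity toward P.

0.611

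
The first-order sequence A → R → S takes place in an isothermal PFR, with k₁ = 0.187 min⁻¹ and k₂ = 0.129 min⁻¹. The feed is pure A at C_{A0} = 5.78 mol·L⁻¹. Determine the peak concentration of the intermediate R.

For a first-order series the maximum intermediate yield is C_{R,max}/C_{A0} = (k₁/k₂)^[k₂/(k₂−k₁)].
= (0.187/0.129)^(0.129/(0.129−0.187)) = (1.450)^(-2.224) = 0.4379.
C_{R,max} = 0.4379×5.78 = 2.53 mol·L⁻¹.

2.53 mol·L⁻¹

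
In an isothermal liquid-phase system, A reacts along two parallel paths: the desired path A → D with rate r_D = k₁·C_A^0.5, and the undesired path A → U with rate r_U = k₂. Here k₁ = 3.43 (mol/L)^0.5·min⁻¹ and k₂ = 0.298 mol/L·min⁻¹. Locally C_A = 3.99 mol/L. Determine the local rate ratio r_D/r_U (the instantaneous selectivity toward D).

23.0

S_{D/U} = r_D/r_U = (k₁·C_A^0.5)/(k₂) = (k₁/k₂)·C_A^0.5.
= (3.43×3.990^0.5) / (0.298) = 6.851/0.2980 = 23.0.
Since the desired path is higher order in A, keeping C_A high (PFR or concentrated feed) favours D.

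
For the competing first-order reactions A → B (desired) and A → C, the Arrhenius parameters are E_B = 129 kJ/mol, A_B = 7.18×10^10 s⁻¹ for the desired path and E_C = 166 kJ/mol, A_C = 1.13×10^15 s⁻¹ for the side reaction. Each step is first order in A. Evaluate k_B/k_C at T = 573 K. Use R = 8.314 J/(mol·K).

k_B/k_C = (A_B/A_C)·exp[−(E_B−E_C)/(RT)] = (A_B/A_C)·exp[(E_C−E_B)/(RT)].
(E_C−E_B)/(RT) = (166−129)×10³/(8.314×573) = 37000/4764 = 7.767.
k_B/k_C = (7.18×10^10/1.13×10^15)·exp(7.767) = 6.354×10^-5 × 2361 = 0.150.

0.150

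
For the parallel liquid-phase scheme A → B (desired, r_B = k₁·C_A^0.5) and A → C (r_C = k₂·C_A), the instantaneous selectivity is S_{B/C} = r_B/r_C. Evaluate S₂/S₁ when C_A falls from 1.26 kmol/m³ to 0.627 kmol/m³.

S_{B/C} = (k₁/k₂)·C_A^-0.5, so S₂/S₁ = (C_{A,2}/C_{A,1})^-0.5.
= (0.627/1.26)^(-0.5) = (0.4976)^(-0.5) = 1.42.
Selectivity toward B rises as C_A falls — low-concentration operation is favoured.

1.42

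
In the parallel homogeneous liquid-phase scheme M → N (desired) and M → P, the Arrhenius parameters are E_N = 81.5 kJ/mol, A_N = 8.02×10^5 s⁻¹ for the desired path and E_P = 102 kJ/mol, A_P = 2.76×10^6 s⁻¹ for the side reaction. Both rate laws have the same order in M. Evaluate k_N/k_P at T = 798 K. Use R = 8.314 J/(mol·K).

6.39

With equal orders, S_{N/P} = k_N/k_P = (A_N/A_P)·exp[(E_P−E_N)/(RT)].
(E_P−E_N)/(RT) = (102−81.5)×10³/(8.314×798) = 20500/6635 = 3.090.
k_N/k_P = (8.02×10^5/2.76×10^6)·exp(3.090) = 0.2906 × 21.97 = 6.39.
Since E_N < E_P, lowering the temperature improves selectivity toward N.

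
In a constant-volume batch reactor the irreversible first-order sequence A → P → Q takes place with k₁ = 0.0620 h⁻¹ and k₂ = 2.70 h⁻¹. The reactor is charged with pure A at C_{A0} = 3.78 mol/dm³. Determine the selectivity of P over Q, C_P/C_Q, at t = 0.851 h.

For first-order series with pure A initially, C_P(t) = k₁C_{A0}/(k₂−k₁)·(e^(−k₁t) − e^(−k₂t)).
e^(−k₁t) = e^(−0.0620×0.851) = e^(−0.05276) = 0.9486; e^(−k₂t) = e^(−2.298) = 0.1005.
C_P = 0.0620×3.78/(2.70−0.0620) × (0.9486−0.1005) = 0.08884×0.8481 = 0.07535 mol/dm³.
C_A = C_{A0}e^(−k₁t) = 3.586 mol/dm³, so C_Q = C_{A0}−C_A−C_P = 0.1189 mol/dm³; C_P/C_Q = 0.634.

0.634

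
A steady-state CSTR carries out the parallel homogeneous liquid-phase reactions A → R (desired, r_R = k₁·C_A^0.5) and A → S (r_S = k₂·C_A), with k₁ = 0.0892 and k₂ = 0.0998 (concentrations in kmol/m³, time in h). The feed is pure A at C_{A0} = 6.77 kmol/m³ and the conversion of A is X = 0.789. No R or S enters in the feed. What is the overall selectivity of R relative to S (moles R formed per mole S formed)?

0.748

Exit C_A = C_{A0}(1−X) = 6.77×0.211 = 1.428 kmol/m³.
In a CSTR the entire volume is at exit conditions, so r_R = 0.0892×1.428^0.5 = 0.1066 and r_S = 0.0998×1.428 = 0.1426.
Overall selectivity = C_R/C_S = r_Rτ/(r_Sτ) = r_R/r_S = 0.748.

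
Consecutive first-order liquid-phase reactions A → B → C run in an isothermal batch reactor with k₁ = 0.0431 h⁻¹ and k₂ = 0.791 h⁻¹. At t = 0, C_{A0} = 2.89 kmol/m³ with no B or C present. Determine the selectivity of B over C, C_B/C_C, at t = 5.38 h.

Solving the coupled first-order balances gives C_B(t) = [k₁/(k₂−k₁)]·C_{A0}·(e^(−k₁t) − e^(−k₂t)).
e^(−k₁t) = e^(−0.0431×5.38) = e^(−0.2319) = 0.7930; e^(−k₂t) = e^(−4.256) = 0.01418.
C_B = 0.0431×2.89/(0.791−0.0431) × (0.7930−0.01418) = 0.1665×0.7789 = 0.1297 kmol/m³.
C_A = C_{A0}e^(−k₁t) = 2.292 kmol/m³, so C_C = C_{A0}−C_A−C_B = 0.4684 kmol/m³; C_B/C_C = 0.277.

0.277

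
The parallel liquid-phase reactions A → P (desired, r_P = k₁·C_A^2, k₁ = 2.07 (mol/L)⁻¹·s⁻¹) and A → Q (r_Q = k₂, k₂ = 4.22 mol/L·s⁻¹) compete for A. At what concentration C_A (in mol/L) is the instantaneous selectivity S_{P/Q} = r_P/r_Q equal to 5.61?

3.38 mol/L

S_{P/Q} = (k₁/k₂)·C_A^2 ⇒ C_A = (S·k₂/k₁)^(0.5).
= (5.61×4.22/2.07)^(0.5) = (11.44)^(0.5) = 3.38 mol/L.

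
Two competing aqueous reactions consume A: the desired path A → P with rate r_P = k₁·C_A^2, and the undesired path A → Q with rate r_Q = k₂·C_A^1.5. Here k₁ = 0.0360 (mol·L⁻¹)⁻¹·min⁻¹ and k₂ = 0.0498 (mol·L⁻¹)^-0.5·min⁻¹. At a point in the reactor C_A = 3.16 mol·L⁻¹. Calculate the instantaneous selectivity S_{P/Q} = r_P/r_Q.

1.29

S_{P/Q} = r_P/r_Q = (k₁·C_A^2)/(k₂·C_A^1.5) = (k₁/k₂)·C_A^0.5.
= (0.0360×3.160^2) / (0.0498×3.160^1.5) = 0.3595/0.2797 = 1.29.
Since the desired path is higher order in A, keeping C_A high (PFR or concentrated feed) favours P.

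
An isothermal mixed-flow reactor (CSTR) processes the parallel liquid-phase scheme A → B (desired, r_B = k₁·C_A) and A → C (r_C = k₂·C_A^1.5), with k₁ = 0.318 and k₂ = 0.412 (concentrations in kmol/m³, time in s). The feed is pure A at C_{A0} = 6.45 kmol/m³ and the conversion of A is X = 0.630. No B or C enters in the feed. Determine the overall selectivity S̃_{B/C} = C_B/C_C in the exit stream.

Exit C_A = C_{A0}(1−X) = 6.45×0.370 = 2.386 kmol/m³.
A CSTR operates uniformly at the exit composition, giving r_B = 0.7589 and r_C = 1.519 (each k·C_A^n at C_A = 2.386).
Overall selectivity = C_B/C_C = r_Bτ/(r_Cτ) = r_B/r_C = 0.500.

0.500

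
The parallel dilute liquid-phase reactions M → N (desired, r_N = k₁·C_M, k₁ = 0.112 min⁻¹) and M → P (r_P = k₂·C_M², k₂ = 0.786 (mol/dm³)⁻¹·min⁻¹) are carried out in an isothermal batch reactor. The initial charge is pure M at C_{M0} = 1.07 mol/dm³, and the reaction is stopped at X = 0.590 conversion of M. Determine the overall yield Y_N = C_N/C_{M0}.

0.0979

C_M = C_{M0}(1−X) = 0.4387 mol/dm³.
Along a PFR/batch, dC_N/dC_M = −r_N/(r_N+r_P) = −k₁/(k₁+k₂·C_M).
Integrating from C_{M0} to C_M: C_N = (0.112/0.786)·ln[(0.112+0.786·1.07)/(0.112+0.786·0.439)] = 0.1425·ln(0.9530/0.4568) = 0.1048 mol/dm³.
Y_N = C_N/C_{M0} = 0.1048/1.07 = 0.0979.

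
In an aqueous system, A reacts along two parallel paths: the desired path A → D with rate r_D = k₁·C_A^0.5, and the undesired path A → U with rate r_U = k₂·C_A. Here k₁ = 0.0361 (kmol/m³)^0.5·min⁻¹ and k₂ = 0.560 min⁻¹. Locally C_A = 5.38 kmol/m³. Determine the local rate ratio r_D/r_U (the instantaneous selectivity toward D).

0.0278

S_{D/U} = r_D/r_U = (k₁·C_A^0.5)/(k₂·C_A) = (k₁/k₂)·C_A^-0.5.
= (0.0361×5.380^0.5) / (0.560×5.380) = 0.08373/3.013 = 0.0278.
The undesired path is higher order in A, so low C_A (CSTR or dilute feed) favours D.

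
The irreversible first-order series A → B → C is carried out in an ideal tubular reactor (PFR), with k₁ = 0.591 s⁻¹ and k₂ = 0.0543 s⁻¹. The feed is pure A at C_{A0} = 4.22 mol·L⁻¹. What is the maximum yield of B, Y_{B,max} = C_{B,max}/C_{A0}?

At the optimum, C_{B,max}/C_{A0} = (k₁/k₂)^[k₂/(k₂−k₁)].
= (0.591/0.0543)^(0.0543/(0.0543−0.591)) = (10.88)^(-0.1012) = 0.7854.

0.785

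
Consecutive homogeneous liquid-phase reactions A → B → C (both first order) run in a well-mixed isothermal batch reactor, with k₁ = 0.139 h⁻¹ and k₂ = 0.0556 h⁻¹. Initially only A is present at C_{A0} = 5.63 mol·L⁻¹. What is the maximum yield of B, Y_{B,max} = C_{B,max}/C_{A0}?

0.543

Evaluating C_B at t_opt = ln(k₂/k₁)/(k₂−k₁) gives C_{B,max}/C_{A0} = (k₁/k₂)^[k₂/(k₂−k₁)].
= (0.139/0.0556)^(0.0556/(0.0556−0.139)) = (2.500)^(-0.6667) = 0.5429.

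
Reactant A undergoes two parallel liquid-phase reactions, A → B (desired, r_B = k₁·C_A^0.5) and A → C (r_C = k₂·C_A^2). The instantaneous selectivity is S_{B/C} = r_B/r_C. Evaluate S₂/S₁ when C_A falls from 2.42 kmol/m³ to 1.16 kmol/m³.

3.01

S_{B/C} = (k₁/k₂)·C_A^-1.5, so S₂/S₁ = (C_{A,2}/C_{A,1})^-1.5.
= (1.16/2.42)^(-1.5) = (0.4793)^(-1.5) = 3.01.
Selectivity toward B rises as C_A falls — low-concentration operation is favoured.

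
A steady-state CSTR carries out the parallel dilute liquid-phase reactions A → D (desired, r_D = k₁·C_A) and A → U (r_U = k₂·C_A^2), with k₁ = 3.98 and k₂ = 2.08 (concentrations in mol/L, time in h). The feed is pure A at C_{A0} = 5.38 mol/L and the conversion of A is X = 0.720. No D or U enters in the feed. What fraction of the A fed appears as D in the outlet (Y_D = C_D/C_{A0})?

Exit C_A = C_{A0}(1−X) = 5.38×0.280 = 1.506 mol/L.
In a CSTR the entire volume is at exit conditions, so r_D = 3.98×1.506 = 5.995 and r_U = 2.08×1.506^2 = 4.720.
Fraction of consumed A going to D: r_D/(r_D+r_U) = 0.5595.
C_D = 0.5595·C_{A0}·X = 0.5595×5.38×0.720 = 2.17 mol/L; Y_D = C_D/C_{A0} = 0.403.

0.403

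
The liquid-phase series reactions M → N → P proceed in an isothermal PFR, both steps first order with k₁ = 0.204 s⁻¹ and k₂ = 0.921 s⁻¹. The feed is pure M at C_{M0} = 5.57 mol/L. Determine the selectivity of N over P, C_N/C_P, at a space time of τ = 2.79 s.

0.472

The intermediate concentration in a first-order A→B→C sequence is C_N = k₁C_{M0}(e^(−k₁τ) − e^(−k₂τ))/(k₂−k₁).
e^(−k₁τ) = e^(−0.204×2.79) = e^(−0.5692) = 0.5660; e^(−k₂τ) = e^(−2.570) = 0.07657.
C_N = 0.204×5.57/(0.921−0.204) × (0.5660−0.07657) = 1.585×0.4894 = 0.7756 mol/L.
C_M = C_{M0}e^(−k₁τ) = 3.153 mol/L, so C_P = C_{M0}−C_M−C_N = 1.642 mol/L; C_N/C_P = 0.472.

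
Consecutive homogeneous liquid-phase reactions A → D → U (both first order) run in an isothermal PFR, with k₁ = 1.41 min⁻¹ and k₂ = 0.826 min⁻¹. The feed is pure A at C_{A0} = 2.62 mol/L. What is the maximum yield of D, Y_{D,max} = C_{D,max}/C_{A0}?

0.469

At the optimum, C_{D,max}/C_{A0} = (k₁/k₂)^[k₂/(k₂−k₁)].
= (1.41/0.826)^(0.826/(0.826−1.41)) = (1.707)^(-1.414) = 0.4694.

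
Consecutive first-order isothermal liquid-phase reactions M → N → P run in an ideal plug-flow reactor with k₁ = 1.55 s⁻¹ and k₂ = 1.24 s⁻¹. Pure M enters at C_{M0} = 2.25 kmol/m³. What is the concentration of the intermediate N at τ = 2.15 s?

For first-order series with pure M initially, C_N(τ) = k₁C_{M0}/(k₂−k₁)·(e^(−k₁τ) − e^(−k₂τ)).
e^(−k₁τ) = e^(−1.55×2.15) = e^(−3.333) = 0.03570; e^(−k₂τ) = e^(−2.666) = 0.06953.
C_N = 1.55×2.25/(1.24−1.55) × (0.03570−0.06953) = (-11.25)×(-0.03383) = 0.3805 kmol/m³.

0.381 kmol/m³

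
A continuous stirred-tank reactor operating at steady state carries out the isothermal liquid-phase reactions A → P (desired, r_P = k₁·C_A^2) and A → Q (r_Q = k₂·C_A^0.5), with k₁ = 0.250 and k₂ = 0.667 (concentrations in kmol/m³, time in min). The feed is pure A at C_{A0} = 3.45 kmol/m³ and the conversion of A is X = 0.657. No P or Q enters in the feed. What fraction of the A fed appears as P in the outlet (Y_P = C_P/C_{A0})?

0.214

Exit C_A = C_{A0}(1−X) = 3.45×0.343 = 1.183 kmol/m³.
In a CSTR the entire volume is at exit conditions, so r_P = 0.250×1.183^2 = 0.3501 and r_Q = 0.667×1.183^0.5 = 0.7256.
Fraction of consumed A going to P: r_P/(r_P+r_Q) = 0.3255.
C_P = 0.3255·C_{A0}·X = 0.3255×3.45×0.657 = 0.738 kmol/m³; Y_P = C_P/C_{A0} = 0.214.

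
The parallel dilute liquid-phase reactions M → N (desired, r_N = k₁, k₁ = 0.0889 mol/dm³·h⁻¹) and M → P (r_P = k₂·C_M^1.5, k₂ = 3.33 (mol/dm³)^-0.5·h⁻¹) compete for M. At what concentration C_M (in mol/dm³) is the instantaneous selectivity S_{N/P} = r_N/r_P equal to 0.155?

S_{N/P} = (k₁/k₂)·C_M^-1.5 ⇒ C_M = (S·k₂/k₁)^(1/(-1.5)).
= (0.155×3.33/0.0889)^(-0.6667) = (5.806)^(-0.6667) = 0.310 mol/dm³.

0.310 mol/dm³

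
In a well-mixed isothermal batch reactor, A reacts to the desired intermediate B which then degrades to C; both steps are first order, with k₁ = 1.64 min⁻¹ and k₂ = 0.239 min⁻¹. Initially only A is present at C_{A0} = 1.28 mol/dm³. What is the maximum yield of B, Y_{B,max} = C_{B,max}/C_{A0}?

For a first-order series the maximum intermediate yield is C_{B,max}/C_{A0} = (k₁/k₂)^[k₂/(k₂−k₁)].
= (1.64/0.239)^(0.239/(0.239−1.64)) = (6.862)^(-0.1706) = 0.7200.

0.720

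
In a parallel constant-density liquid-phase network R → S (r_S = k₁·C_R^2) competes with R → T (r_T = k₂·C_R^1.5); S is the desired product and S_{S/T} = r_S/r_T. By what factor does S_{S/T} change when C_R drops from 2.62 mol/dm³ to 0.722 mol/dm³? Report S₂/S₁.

0.525

S_{S/T} = (k₁/k₂)·C_R^0.5, so S₂/S₁ = (C_{R,2}/C_{R,1})^0.5.
= (0.722/2.62)^0.5 = (0.2756)^0.5 = 0.525.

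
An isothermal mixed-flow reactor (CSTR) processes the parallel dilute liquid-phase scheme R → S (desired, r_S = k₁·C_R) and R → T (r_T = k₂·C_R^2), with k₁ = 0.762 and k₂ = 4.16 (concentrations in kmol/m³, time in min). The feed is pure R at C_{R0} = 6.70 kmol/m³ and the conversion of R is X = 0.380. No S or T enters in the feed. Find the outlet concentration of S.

0.108 kmol/m³

Exit C_R = C_{R0}(1−X) = 6.70×0.620 = 4.154 kmol/m³.
Rates in a CSTR are evaluated at the outlet concentration: r_S = 0.762×4.154 = 3.165, r_T = 4.16×4.154^2 = 71.78.
Fraction of consumed R going to S: r_S/(r_S+r_T) = 0.04223.
C_S = 0.04223·C_{R0}·X = 0.04223×6.70×0.380 = 0.108 kmol/m³.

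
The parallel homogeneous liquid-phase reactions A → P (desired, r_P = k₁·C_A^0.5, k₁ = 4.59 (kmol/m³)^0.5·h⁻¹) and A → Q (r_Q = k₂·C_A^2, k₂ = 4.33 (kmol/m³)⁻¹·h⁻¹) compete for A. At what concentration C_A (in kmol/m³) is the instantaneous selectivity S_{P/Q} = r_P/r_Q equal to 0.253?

S_{P/Q} = (k₁/k₂)·C_A^-1.5 ⇒ C_A = (S·k₂/k₁)^(1/(-1.5)).
= (0.253×4.33/4.59)^(-0.6667) = (0.2387)^(-0.6667) = 2.60 kmol/m³.

2.60 kmol/m³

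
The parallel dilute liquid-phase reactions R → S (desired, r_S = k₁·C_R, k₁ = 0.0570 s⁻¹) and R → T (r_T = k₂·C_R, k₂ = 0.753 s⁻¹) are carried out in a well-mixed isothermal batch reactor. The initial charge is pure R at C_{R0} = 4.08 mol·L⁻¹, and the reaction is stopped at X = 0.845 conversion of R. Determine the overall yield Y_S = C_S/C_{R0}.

C_R = C_{R0}(1−X) = 0.6324 mol·L⁻¹.
Both paths are first order in R, so the instantaneous fraction to S is constant: dC_S/d(−C_R) = k₁/(k₁+k₂) = 0.07037.
C_S = 0.07037·(C_{R0}−C_R) = 0.07037×3.448 = 0.243 mol·L⁻¹.
Y_S = C_S/C_{R0} = 0.2426/4.08 = 0.0595.

0.0595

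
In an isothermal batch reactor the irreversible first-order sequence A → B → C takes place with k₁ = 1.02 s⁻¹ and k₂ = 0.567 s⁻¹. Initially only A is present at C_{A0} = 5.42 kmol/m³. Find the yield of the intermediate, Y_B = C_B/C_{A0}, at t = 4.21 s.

0.176

The intermediate concentration in a first-order A→B→C sequence is C_B = k₁C_{A0}(e^(−k₁t) − e^(−k₂t))/(k₂−k₁).
e^(−k₁t) = e^(−1.02×4.21) = e^(−4.294) = 0.01365; e^(−k₂t) = e^(−2.387) = 0.09190.
C_B = 1.02×5.42/(0.567−1.02) × (0.01365−0.09190) = (-12.20)×(-0.07825) = 0.9550 kmol/m³.
Y_B = C_B/C_{A0} = 0.9550/5.42 = 0.176.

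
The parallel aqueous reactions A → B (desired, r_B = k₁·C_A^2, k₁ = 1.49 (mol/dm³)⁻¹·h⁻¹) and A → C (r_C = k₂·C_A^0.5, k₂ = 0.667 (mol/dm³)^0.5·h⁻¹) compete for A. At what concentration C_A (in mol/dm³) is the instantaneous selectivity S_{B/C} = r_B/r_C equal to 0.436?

S_{B/C} = (k₁/k₂)·C_A^1.5 ⇒ C_A = (S·k₂/k₁)^(1/1.5).
= (0.436×0.667/1.49)^(0.6667) = (0.1952)^(0.6667) = 0.336 mol/dm³.

0.336 mol/dm³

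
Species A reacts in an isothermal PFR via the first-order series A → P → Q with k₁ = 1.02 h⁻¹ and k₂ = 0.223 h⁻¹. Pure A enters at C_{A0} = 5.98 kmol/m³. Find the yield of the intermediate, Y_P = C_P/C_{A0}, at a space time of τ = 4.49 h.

0.457

Solving the coupled first-order balances gives C_P(τ) = [k₁/(k₂−k₁)]·C_{A0}·(e^(−k₁τ) − e^(−k₂τ)).
e^(−k₁τ) = e^(−1.02×4.49) = e^(−4.580) = 0.01026; e^(−k₂τ) = e^(−1.001) = 0.3674.
C_P = 1.02×5.98/(0.223−1.02) × (0.01026−0.3674) = (-7.653)×(-0.3572) = 2.733 kmol/m³.
Y_P = C_P/C_{A0} = 2.733/5.98 = 0.457.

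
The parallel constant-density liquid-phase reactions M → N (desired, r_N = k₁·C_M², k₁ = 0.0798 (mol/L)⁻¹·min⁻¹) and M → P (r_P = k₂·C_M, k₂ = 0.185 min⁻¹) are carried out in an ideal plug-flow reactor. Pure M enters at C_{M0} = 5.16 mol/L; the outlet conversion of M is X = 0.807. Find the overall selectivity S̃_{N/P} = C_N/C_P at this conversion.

1.21

C_M = C_{M0}(1−X) = 0.9959 mol/L.
Along a PFR/batch, dC_P/dC_M = −r_P/(r_N+r_P) = −k₂/(k₂+k₁·C_M).
Integrating from C_{M0} to C_M: C_P = (0.185/0.0798)·ln[(0.185+0.0798·5.16)/(0.185+0.0798·0.996)] = 2.318·ln(0.5968/0.2645) = 1.887 mol/L.
Then C_N = (C_{M0}−C_M) − C_P = 4.164 − 1.887 = 2.278 mol/L.
S̃_{N/P} = C_N/C_P = 2.278/1.887 = 1.21.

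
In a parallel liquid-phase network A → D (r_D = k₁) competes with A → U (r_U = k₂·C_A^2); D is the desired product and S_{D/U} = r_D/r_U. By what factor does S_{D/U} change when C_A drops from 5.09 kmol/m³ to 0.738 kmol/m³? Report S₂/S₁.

47.6

S_{D/U} = (k₁/k₂)·C_A^-2, so S₂/S₁ = (C_{A,2}/C_{A,1})^-2.
= (0.738/5.09)^(-2) = (0.1450)^(-2) = 47.6.
Selectivity toward D rises as C_A falls — low-concentration operation is favoured.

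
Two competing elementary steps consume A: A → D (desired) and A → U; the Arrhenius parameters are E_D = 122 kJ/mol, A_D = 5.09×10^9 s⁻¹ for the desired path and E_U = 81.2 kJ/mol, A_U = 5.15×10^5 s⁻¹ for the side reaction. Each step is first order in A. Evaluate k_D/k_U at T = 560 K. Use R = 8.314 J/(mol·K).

1.55

Since both paths have the same order in A, the concentration cancels and S_{D/U} = k_D/k_U = (A_D/A_U)·exp[(E_U−E_D)/(RT)].
(E_U−E_D)/(RT) = (81.2−122)×10³/(8.314×560) = -40800/4656 = -8.763.
k_D/k_U = (5.09×10^9/5.15×10^5)·exp(-8.763) = 9883 × 1.564×10^-4 = 1.55.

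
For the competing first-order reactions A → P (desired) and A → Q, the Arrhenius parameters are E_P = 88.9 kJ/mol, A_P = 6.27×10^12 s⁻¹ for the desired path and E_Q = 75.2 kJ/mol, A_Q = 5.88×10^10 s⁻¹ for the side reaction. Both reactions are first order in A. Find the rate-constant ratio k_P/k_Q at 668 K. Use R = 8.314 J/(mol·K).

k_P/k_Q = (A_P/A_Q)·exp[−(E_P−E_Q)/(RT)] = (A_P/A_Q)·exp[(E_Q−E_P)/(RT)].
(E_Q−E_P)/(RT) = (75.2−88.9)×10³/(8.314×668) = -13700/5554 = -2.467.
k_P/k_Q = (6.27×10^12/5.88×10^10)·exp(-2.467) = 106.6 × 0.08486 = 9.05.

9.05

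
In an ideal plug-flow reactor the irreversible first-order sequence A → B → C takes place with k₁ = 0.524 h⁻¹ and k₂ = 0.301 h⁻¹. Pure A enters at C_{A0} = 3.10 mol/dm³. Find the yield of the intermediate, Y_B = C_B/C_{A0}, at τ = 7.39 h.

0.205

For first-order series with pure A initially, C_B(τ) = k₁C_{A0}/(k₂−k₁)·(e^(−k₁τ) − e^(−k₂τ)).
e^(−k₁τ) = e^(−0.524×7.39) = e^(−3.872) = 0.02081; e^(−k₂τ) = e^(−2.224) = 0.1081.
C_B = 0.524×3.10/(0.301−0.524) × (0.02081−0.1081) = (-7.284)×(-0.08732) = 0.6361 mol/dm³.
Y_B = C_B/C_{A0} = 0.6361/3.10 = 0.205.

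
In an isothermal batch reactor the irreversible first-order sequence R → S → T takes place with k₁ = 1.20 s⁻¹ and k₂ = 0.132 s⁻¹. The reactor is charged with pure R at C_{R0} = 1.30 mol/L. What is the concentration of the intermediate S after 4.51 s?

0.799 mol/L

For first-order series with pure R initially, C_S(t) = k₁C_{R0}/(k₂−k₁)·(e^(−k₁t) − e^(−k₂t)).
e^(−k₁t) = e^(−1.20×4.51) = e^(−5.412) = 0.004463; e^(−k₂t) = e^(−0.5953) = 0.5514.
C_S = 1.20×1.30/(0.132−1.20) × (0.004463−0.5514) = (-1.461)×(-0.5469) = 0.7989 mol/L.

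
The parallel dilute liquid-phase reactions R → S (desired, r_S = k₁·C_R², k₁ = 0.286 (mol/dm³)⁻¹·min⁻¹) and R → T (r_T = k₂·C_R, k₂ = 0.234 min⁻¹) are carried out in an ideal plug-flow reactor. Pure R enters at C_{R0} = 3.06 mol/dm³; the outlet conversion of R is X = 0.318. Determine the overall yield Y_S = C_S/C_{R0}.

C_R = C_{R0}(1−X) = 2.087 mol/dm³.
Along a PFR/batch, dC_T/dC_R = −r_T/(r_S+r_T) = −k₂/(k₂+k₁·C_R).
Integrating from C_{R0} to C_R: C_T = (0.234/0.286)·ln[(0.234+0.286·3.06)/(0.234+0.286·2.09)] = 0.8182·ln(1.109/0.8309) = 0.2364 mol/dm³.
Then C_S = (C_{R0}−C_R) − C_T = 0.9731 − 0.2364 = 0.7367 mol/dm³.
Y_S = C_S/C_{R0} = 0.7367/3.06 = 0.241.

0.241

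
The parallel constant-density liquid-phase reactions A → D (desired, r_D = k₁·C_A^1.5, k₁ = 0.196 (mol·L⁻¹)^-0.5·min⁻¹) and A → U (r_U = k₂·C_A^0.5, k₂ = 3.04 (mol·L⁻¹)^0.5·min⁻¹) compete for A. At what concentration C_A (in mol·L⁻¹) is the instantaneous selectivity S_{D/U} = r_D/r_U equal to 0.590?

9.15 mol·L⁻¹

S_{D/U} = (k₁/k₂)·C_A ⇒ C_A = S·k₂/k₁.
= 0.590×3.04/0.196 = 9.15 mol·L⁻¹.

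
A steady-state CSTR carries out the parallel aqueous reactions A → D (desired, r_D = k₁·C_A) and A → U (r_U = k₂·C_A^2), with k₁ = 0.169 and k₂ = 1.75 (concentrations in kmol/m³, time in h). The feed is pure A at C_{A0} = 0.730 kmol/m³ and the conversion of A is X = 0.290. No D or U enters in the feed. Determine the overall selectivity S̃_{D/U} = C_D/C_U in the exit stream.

Exit C_A = C_{A0}(1−X) = 0.730×0.710 = 0.5183 kmol/m³.
Rates in a CSTR are evaluated at the outlet concentration: r_D = 0.169×0.5183 = 0.08759, r_U = 1.75×0.5183^2 = 0.4701.
Overall selectivity = C_D/C_U = r_Dτ/(r_Uτ) = r_D/r_U = 0.186.

0.186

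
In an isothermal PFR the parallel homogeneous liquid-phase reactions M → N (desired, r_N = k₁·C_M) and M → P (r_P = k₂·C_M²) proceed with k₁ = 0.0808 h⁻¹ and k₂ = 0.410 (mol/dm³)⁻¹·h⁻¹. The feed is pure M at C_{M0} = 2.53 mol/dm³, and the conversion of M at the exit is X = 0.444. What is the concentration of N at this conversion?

C_M = C_{M0}(1−X) = 1.407 mol/dm³.
Along a PFR/batch, dC_N/dC_M = −r_N/(r_N+r_P) = −k₁/(k₁+k₂·C_M).
Integrating from C_{M0} to C_M: C_N = (0.0808/0.410)·ln[(0.0808+0.410·2.53)/(0.0808+0.410·1.41)] = 0.1971·ln(1.118/0.6575) = 0.1046 mol/dm³.

0.105 mol/dm³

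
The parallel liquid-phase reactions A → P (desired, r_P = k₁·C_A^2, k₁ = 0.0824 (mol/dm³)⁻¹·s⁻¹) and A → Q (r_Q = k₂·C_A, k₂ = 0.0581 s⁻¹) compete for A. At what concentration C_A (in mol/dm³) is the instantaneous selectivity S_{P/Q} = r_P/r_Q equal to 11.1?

7.83 mol/dm³

S_{P/Q} = (k₁/k₂)·C_A ⇒ C_A = S·k₂/k₁.
= 11.1×0.0581/0.0824 = 7.83 mol/dm³.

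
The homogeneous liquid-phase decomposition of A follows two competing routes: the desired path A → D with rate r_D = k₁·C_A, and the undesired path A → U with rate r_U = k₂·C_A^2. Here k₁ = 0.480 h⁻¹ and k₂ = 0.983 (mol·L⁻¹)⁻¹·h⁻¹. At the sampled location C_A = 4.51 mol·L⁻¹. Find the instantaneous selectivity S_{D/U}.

S_{D/U} = r_D/r_U = (k₁·C_A)/(k₂·C_A^2) = (k₁/k₂)·C_A⁻¹.
= (0.480×4.510) / (0.983×4.510^2) = 2.165/19.99 = 0.108.

0.108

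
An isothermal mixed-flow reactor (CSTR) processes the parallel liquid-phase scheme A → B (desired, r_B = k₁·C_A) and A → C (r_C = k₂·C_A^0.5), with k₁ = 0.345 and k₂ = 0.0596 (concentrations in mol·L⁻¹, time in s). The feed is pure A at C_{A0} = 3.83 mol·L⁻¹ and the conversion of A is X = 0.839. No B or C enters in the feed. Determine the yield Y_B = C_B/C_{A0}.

Exit C_A = C_{A0}(1−X) = 3.83×0.161 = 0.6166 mol·L⁻¹.
A CSTR operates uniformly at the exit composition, giving r_B = 0.2127 and r_C = 0.04680 (each k·C_A^n at C_A = 0.6166).
Fraction of consumed A going to B: r_B/(r_B+r_C) = 0.8197.
C_B = 0.8197·C_{A0}·X = 0.8197×3.83×0.839 = 2.63 mol·L⁻¹; Y_B = C_B/C_{A0} = 0.688.

0.688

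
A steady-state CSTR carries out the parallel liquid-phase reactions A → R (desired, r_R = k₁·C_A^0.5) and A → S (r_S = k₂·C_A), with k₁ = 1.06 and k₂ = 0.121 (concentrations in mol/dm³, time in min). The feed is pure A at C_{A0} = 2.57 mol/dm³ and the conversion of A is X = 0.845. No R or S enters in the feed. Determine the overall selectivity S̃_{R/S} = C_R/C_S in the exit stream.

13.9

Exit C_A = C_{A0}(1−X) = 2.57×0.155 = 0.3984 mol/dm³.
In a CSTR the entire volume is at exit conditions, so r_R = 1.06×0.3984^0.5 = 0.6690 and r_S = 0.121×0.3984 = 0.04820.
Overall selectivity = C_R/C_S = r_Rτ/(r_Sτ) = r_R/r_S = 13.9.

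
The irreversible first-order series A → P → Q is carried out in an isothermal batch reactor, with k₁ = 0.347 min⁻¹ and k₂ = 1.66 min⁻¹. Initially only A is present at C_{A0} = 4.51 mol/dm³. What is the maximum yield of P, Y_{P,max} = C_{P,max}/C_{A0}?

At the optimum, C_{P,max}/C_{A0} = (k₁/k₂)^[k₂/(k₂−k₁)].
= (0.347/1.66)^(1.66/(1.66−0.347)) = (0.2090)^(1.264) = 0.1382.

0.138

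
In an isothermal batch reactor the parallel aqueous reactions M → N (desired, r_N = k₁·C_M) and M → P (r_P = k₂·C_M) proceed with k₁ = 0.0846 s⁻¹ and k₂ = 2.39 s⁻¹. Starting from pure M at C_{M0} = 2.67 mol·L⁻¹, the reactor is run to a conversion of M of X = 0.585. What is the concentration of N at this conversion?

0.0534 mol·L⁻¹

C_M = C_{M0}(1−X) = 1.108 mol·L⁻¹.
Both paths are first order in M, so the instantaneous fraction to N is constant: dC_N/d(−C_M) = k₁/(k₁+k₂) = 0.03419.
C_N = 0.03419·(C_{M0}−C_M) = 0.03419×1.562 = 0.0534 mol·L⁻¹.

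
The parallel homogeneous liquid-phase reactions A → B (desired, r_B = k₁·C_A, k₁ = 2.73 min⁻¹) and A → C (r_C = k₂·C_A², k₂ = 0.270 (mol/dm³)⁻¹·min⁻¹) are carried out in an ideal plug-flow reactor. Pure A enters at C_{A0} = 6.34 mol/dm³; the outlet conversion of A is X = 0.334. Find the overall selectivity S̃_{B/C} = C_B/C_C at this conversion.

C_A = C_{A0}(1−X) = 4.222 mol/dm³.
Along a PFR/batch, dC_B/dC_A = −r_B/(r_B+r_C) = −k₁/(k₁+k₂·C_A).
Integrating from C_{A0} to C_A: C_B = (2.73/0.270)·ln[(2.73+0.270·6.34)/(2.73+0.270·4.22)] = 10.11·ln(4.442/3.870) = 1.393 mol/dm³.
C_C = (C_{A0}−C_A)−C_B = 0.7244 mol/dm³; S̃_{B/C} = 1.393/0.7244 = 1.92.

1.92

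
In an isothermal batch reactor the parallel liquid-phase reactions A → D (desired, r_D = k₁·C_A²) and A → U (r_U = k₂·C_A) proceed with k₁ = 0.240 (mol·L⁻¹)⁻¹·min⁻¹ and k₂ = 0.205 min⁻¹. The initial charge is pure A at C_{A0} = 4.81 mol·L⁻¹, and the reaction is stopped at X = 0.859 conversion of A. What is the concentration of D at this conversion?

C_A = C_{A0}(1−X) = 0.6782 mol·L⁻¹.
Along a PFR/batch, dC_U/dC_A = −r_U/(r_D+r_U) = −k₂/(k₂+k₁·C_A).
Integrating from C_{A0} to C_A: C_U = (0.205/0.240)·ln[(0.205+0.240·4.81)/(0.205+0.240·0.678)] = 0.8542·ln(1.359/0.3678) = 1.117 mol·L⁻¹.
Then C_D = (C_{A0}−C_A) − C_U = 4.132 − 1.117 = 3.015 mol·L⁻¹.

3.02 mol·L⁻¹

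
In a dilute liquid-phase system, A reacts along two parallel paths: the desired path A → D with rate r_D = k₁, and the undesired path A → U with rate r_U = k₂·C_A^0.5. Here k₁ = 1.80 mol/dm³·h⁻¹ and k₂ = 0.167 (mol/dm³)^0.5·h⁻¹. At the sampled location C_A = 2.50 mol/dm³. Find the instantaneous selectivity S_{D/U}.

6.82

S_{D/U} = r_D/r_U = (k₁)/(k₂·C_A^0.5) = (k₁/k₂)·C_A^-0.5.
= (1.80) / (0.167×2.500^0.5) = 1.800/0.2641 = 6.82.
The undesired path is higher order in A, so low C_A (CSTR or dilute feed) favours D.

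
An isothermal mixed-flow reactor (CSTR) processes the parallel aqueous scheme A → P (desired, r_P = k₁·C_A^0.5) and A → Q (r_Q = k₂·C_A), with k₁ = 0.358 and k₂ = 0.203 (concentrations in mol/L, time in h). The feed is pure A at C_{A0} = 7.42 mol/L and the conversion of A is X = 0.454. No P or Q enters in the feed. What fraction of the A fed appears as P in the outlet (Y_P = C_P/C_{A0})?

0.212

Exit C_A = C_{A0}(1−X) = 7.42×0.546 = 4.051 mol/L.
Rates in a CSTR are evaluated at the outlet concentration: r_P = 0.358×4.051^0.5 = 0.7206, r_Q = 0.203×4.051 = 0.8224.
Fraction of consumed A going to P: r_P/(r_P+r_Q) = 0.4670.
C_P = 0.4670·C_{A0}·X = 0.4670×7.42×0.454 = 1.57 mol/L; Y_P = C_P/C_{A0} = 0.212.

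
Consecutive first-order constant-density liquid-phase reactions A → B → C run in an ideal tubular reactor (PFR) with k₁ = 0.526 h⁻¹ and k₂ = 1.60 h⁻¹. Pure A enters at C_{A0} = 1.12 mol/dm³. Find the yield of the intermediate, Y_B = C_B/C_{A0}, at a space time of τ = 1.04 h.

0.191

The intermediate concentration in a first-order A→B→C sequence is C_B = k₁C_{A0}(e^(−k₁τ) − e^(−k₂τ))/(k₂−k₁).
e^(−k₁τ) = e^(−0.526×1.04) = e^(−0.5470) = 0.5787; e^(−k₂τ) = e^(−1.664) = 0.1894.
C_B = 0.526×1.12/(1.60−0.526) × (0.5787−0.1894) = 0.5485×0.3893 = 0.2135 mol/dm³.
Y_B = C_B/C_{A0} = 0.2135/1.12 = 0.191.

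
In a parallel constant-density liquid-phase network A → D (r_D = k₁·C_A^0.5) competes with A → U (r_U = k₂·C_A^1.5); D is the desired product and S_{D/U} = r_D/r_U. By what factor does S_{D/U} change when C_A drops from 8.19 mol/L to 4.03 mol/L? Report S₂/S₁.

S_{D/U} = (k₁/k₂)·C_A⁻¹, so S₂/S₁ = (C_{A,2}/C_{A,1})⁻¹.
= 8.19/4.03 = 2.03.
Selectivity toward D rises as C_A falls — low-concentration operation is favoured.

2.03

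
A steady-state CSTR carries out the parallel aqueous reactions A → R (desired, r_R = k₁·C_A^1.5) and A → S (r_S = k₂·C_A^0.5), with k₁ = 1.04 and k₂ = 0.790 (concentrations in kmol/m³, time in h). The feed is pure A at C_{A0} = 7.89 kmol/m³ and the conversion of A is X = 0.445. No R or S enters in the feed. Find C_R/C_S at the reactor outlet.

Exit C_A = C_{A0}(1−X) = 7.89×0.555 = 4.379 kmol/m³.
In a CSTR the entire volume is at exit conditions, so r_R = 1.04×4.379^1.5 = 9.530 and r_S = 0.790×4.379^0.5 = 1.653.
Overall selectivity = C_R/C_S = r_Rτ/(r_Sτ) = r_R/r_S = 5.76.

5.76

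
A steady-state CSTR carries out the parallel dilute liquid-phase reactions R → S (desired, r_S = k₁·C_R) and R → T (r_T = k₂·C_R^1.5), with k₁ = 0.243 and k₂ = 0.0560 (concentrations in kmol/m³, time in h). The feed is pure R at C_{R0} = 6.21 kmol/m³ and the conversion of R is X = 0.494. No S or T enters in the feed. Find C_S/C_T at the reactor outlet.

Exit C_R = C_{R0}(1−X) = 6.21×0.506 = 3.142 kmol/m³.
Rates in a CSTR are evaluated at the outlet concentration: r_S = 0.243×3.142 = 0.7636, r_T = 0.0560×3.142^1.5 = 0.3119.
Overall selectivity = C_S/C_T = r_Sτ/(r_Tτ) = r_S/r_T = 2.45.

2.45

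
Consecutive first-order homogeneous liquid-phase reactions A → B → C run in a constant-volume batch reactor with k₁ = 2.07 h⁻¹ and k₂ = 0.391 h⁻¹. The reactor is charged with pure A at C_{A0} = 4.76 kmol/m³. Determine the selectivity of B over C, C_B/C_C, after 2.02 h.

1.22

For first-order series with pure A initially, C_B(t) = k₁C_{A0}/(k₂−k₁)·(e^(−k₁t) − e^(−k₂t)).
e^(−k₁t) = e^(−2.07×2.02) = e^(−4.181) = 0.01528; e^(−k₂t) = e^(−0.7898) = 0.4539.
C_B = 2.07×4.76/(0.391−2.07) × (0.01528−0.4539) = (-5.868)×(-0.4386) = 2.574 kmol/m³.
C_A = C_{A0}e^(−k₁t) = 0.07272 kmol/m³, so C_C = C_{A0}−C_A−C_B = 2.113 kmol/m³; C_B/C_C = 1.22.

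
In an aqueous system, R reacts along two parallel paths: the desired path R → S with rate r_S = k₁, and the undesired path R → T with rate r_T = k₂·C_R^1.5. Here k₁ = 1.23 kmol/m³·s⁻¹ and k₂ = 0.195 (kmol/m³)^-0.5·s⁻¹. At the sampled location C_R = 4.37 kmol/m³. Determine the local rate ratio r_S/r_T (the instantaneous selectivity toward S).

S_{S/T} = r_S/r_T = (k₁)/(k₂·C_R^1.5) = (k₁/k₂)·C_R^-1.5.
= (1.23) / (0.195×4.370^1.5) = 1.230/1.781 = 0.690.

0.690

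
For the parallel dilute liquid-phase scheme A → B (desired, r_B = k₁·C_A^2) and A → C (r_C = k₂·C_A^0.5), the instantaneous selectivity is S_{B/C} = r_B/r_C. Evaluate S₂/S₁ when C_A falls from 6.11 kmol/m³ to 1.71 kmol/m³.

0.148

S_{B/C} = (k₁/k₂)·C_A^1.5, so S₂/S₁ = (C_{A,2}/C_{A,1})^1.5.
= (1.71/6.11)^1.5 = (0.2799)^1.5 = 0.148.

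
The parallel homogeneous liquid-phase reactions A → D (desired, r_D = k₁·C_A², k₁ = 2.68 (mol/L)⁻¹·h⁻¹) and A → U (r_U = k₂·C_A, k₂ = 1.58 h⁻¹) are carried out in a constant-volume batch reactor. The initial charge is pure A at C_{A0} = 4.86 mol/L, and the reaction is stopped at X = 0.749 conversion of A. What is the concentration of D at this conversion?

C_A = C_{A0}(1−X) = 1.220 mol/L.
Along a PFR/batch, dC_U/dC_A = −r_U/(r_D+r_U) = −k₂/(k₂+k₁·C_A).
Integrating from C_{A0} to C_A: C_U = (1.58/2.68)·ln[(1.58+2.68·4.86)/(1.58+2.68·1.22)] = 0.5896·ln(14.60/4.849) = 0.6500 mol/L.
Then C_D = (C_{A0}−C_A) − C_U = 3.640 − 0.6500 = 2.990 mol/L.

2.99 mol/L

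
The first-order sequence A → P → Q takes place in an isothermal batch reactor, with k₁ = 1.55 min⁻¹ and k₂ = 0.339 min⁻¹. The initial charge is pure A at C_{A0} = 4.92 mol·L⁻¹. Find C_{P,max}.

Evaluating C_P at t_opt = ln(k₂/k₁)/(k₂−k₁) gives C_{P,max}/C_{A0} = (k₁/k₂)^[k₂/(k₂−k₁)].
= (1.55/0.339)^(0.339/(0.339−1.55)) = (4.572)^(-0.2799) = 0.6534.
C_{P,max} = 0.6534×4.92 = 3.21 mol·L⁻¹.

3.21 mol·L⁻¹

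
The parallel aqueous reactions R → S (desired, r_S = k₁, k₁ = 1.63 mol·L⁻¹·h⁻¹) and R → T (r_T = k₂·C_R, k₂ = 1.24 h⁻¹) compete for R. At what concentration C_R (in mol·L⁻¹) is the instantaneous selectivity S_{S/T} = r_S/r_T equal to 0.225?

5.84 mol·L⁻¹

S_{S/T} = (k₁/k₂)·C_R⁻¹ ⇒ C_R = (S·k₂/k₁)^(-1).
= (0.225×1.24/1.63)^(-1) = (0.1712)^(-1) = 5.84 mol·L⁻¹.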